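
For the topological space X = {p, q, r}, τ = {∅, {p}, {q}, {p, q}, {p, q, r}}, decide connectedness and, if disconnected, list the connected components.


(X, τ) is connected.

Find clopen sets (U ∈ τ with X ∖ U ∈ τ):
  U = ∅, X ∖ U = {p, q, r} — both open, so U is clopen.
  U = {p, q, r}, X ∖ U = ∅ — both open, so U is clopen.
Only trivial clopens (∅ and X) exist, so (X, τ) is connected.
Compute connected components by grouping points that agree on all clopens:
  component: {p, q, r}


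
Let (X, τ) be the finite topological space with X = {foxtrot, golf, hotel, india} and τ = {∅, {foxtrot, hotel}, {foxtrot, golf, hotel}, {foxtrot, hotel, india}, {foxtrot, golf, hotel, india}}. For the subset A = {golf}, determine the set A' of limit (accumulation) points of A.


A' = ∅

For each x ∈ X, list the open sets U ∈ τ with x ∈ U, then check whether U ∩ (A ∖ {x}) ≠ ∅ for every such U.
  x = foxtrot: open {foxtrot, hotel} ∋ x has {foxtrot, hotel} ∩ (A ∖ {foxtrot}) = ∅, so x is NOT a limit point.
  x = golf: open {foxtrot, golf, hotel} ∋ x has {foxtrot, golf, hotel} ∩ (A ∖ {golf}) = ∅, so x is NOT a limit point.
  x = hotel: open {foxtrot, hotel} ∋ x has {foxtrot, hotel} ∩ (A ∖ {hotel}) = ∅, so x is NOT a limit point.
  x = india: open {foxtrot, hotel, india} ∋ x has {foxtrot, hotel, india} ∩ (A ∖ {india}) = ∅, so x is NOT a limit point.
Collecting: A' = ∅.


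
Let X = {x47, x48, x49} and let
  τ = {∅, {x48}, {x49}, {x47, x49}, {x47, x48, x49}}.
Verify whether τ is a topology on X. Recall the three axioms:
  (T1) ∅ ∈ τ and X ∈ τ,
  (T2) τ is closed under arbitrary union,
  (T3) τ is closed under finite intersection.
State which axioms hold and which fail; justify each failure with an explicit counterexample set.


τ is NOT a topology on X.

Axiom (T1): ∅ ∈ τ? Yes; X ∈ τ? Yes.
Axiom (T2/T3): check pairwise unions and intersections of members of τ.
Counterexample for (T2): {x48} ∪ {x49} = {x48, x49} ∉ τ. Therefore τ is NOT a topology.


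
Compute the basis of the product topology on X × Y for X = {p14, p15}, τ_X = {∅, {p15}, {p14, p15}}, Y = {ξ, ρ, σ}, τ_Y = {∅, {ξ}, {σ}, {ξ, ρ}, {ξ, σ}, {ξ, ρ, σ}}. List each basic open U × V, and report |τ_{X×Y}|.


Basis B = {∅ × ∅, {p15} × {ξ}, {p15} × {σ}, {p14, p15} × {ξ}, {p14, p15} × {σ}, {p15} × {ξ, ρ}, {p15} × {ξ, σ}, {p15} × {ξ, ρ, σ}, {p14, p15} × {ξ, ρ}, {p14, p15} × {ξ, σ}, {p14, p15} × {ξ, ρ, σ}}; |τ_{X×Y}| = 18.

Enumerate products U × V with U ∈ τ_X, V ∈ τ_Y (deduplicated):
  ∅ × ∅ = {} (∅)
  {p15} × {ξ} = {(p15,ξ)}
  {p15} × {σ} = {(p15,σ)}
  {p14, p15} × {ξ} = {(p14,ξ), (p15,ξ)}
  {p14, p15} × {σ} = {(p14,σ), (p15,σ)}
  {p15} × {ξ, ρ} = {(p15,ξ), (p15,ρ)}
  {p15} × {ξ, σ} = {(p15,ξ), (p15,σ)}
  {p15} × {ξ, ρ, σ} = {(p15,ξ), (p15,ρ), (p15,σ)}
  {p14, p15} × {ξ, ρ} = {(p14,ξ), (p14,ρ), (p15,ξ), (p15,ρ)}
  {p14, p15} × {ξ, σ} = {(p14,ξ), (p14,σ), (p15,ξ), (p15,σ)}
  {p14, p15} × {ξ, ρ, σ} = {(p14,ξ), (p14,ρ), (p14,σ), (p15,ξ), (p15,ρ), (p15,σ)}
These 11 distinct sets form the basis B.
Close under arbitrary unions to get τ_{X×Y}; counting gives |τ_{X×Y}| = 18.


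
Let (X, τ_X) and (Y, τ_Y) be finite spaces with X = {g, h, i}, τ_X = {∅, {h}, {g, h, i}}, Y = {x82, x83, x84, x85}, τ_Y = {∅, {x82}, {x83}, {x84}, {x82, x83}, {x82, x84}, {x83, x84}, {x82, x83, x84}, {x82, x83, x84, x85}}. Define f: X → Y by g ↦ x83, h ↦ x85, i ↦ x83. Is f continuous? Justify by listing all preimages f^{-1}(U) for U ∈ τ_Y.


f is NOT continuous.

Compute f^{-1}(U) for each U ∈ τ_Y:
  U = ∅: f^{-1}(U) = ∅ ∈ τ_X ✓.
  U = {x82}: f^{-1}(U) = ∅ ∈ τ_X ✓.
  U = {x83}: f^{-1}(U) = {g, i} ∉ τ_X ✗.
  U = {x84}: f^{-1}(U) = ∅ ∈ τ_X ✓.
  U = {x82, x83}: f^{-1}(U) = {g, i} ∉ τ_X ✗.
  U = {x82, x84}: f^{-1}(U) = ∅ ∈ τ_X ✓.
  U = {x83, x84}: f^{-1}(U) = {g, i} ∉ τ_X ✗.
  U = {x82, x83, x84}: f^{-1}(U) = {g, i} ∉ τ_X ✗.
  U = {x82, x83, x84, x85}: f^{-1}(U) = {g, h, i} ∈ τ_X ✓.
Found U = {x83} with f^{-1}(U) = {g, i} not in τ_X. Therefore f is NOT continuous.


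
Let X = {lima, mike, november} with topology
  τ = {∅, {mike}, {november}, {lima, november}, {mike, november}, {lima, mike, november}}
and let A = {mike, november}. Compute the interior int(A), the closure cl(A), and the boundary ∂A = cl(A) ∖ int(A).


int(A) = {mike, november}, cl(A) = {lima, mike, november}, ∂A = {lima}.

Closed sets in (X, τ) are complements of opens:
  closed(X, τ) = {∅, {lima}, {mike}, {lima, mike}, {lima, november}, {lima, mike, november}}.
int(A) = ⋃ {U ∈ τ : U ⊆ A}. Opens contained in A: ∅, {mike}, {november}, {mike, november}.
Taking the union of these: int(A) = {mike, november}.
cl(A) = ⋂ {C closed : A ⊆ C}. Closed sets containing A: {lima, mike, november}.
Intersecting these: cl(A) = {lima, mike, november}.
∂A = cl(A) ∖ int(A) = {lima, mike, november} ∖ {mike, november} = {lima}.


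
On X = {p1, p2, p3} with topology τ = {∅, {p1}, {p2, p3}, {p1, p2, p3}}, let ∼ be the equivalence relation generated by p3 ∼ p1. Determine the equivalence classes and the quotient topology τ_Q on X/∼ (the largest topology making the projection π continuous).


X/∼ = {[p1=p3], [p2]}; |τ_Q| = 2.

Equivalence classes: [p1=p3], [p2].
Quotient map π: X → X/∼ sends p1 ↦ [p1=p3], p2 ↦ [p2], p3 ↦ [p1=p3].
For each subset V ⊆ X/∼, compute π^{-1}(V) ⊆ X and check whether π^{-1}(V) ∈ τ. V is open in τ_Q iff π^{-1}(V) ∈ τ.
  V = {}: π^{-1}(V) = ∅ ∈ τ ✓.
  V = {[p1=p3]}: π^{-1}(V) = {p1, p3} ∉ τ ✗.
  V = {[p2]}: π^{-1}(V) = {p2} ∉ τ ✗.
  V = {[p1=p3], [p2]}: π^{-1}(V) = {p1, p2, p3} ∈ τ ✓.
Open sets in the quotient: τ_Q = {{}, {[p1=p3], [p2]}} (2 elements).


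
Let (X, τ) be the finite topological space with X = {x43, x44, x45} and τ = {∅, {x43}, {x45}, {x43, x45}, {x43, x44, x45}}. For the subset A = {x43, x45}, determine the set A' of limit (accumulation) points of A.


A' = {x44}

For each x ∈ X, list the open sets U ∈ τ with x ∈ U, then check whether U ∩ (A ∖ {x}) ≠ ∅ for every such U.
  x = x43: open {x43} ∋ x has {x43} ∩ (A ∖ {x43}) = ∅, so x is NOT a limit point.
  x = x44: opens ∋ x are {x43, x44, x45}; each meets A ∖ {x44}, so x IS a limit point.
  x = x45: open {x45} ∋ x has {x45} ∩ (A ∖ {x45}) = ∅, so x is NOT a limit point.
Collecting: A' = {x44}.


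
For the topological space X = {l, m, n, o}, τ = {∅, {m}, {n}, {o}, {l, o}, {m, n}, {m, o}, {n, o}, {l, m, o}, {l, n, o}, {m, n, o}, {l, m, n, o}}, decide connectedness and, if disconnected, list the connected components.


(X, τ) is disconnected; components = [{m}, {n}, {l, o}].

Find clopen sets (U ∈ τ with X ∖ U ∈ τ):
  U = ∅, X ∖ U = {l, m, n, o} — both open, so U is clopen.
  U = {m}, X ∖ U = {l, n, o} — both open, so U is clopen.
  U = {n}, X ∖ U = {l, m, o} — both open, so U is clopen.
  U = {l, o}, X ∖ U = {m, n} — both open, so U is clopen.
  U = {m, n}, X ∖ U = {l, o} — both open, so U is clopen.
  U = {l, m, o}, X ∖ U = {n} — both open, so U is clopen.
  U = {l, n, o}, X ∖ U = {m} — both open, so U is clopen.
  U = {l, m, n, o}, X ∖ U = ∅ — both open, so U is clopen.
Nontrivial clopen(s) exist: e.g. {m, n}. So (X, τ) is disconnected.
Compute connected components by grouping points that agree on all clopens:
  component: {m}
  component: {n}
  component: {l, o}


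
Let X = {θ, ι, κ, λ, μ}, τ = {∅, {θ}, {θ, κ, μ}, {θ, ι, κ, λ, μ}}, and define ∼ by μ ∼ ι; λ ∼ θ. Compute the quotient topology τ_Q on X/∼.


X/∼ = {[θ=λ], [ι=μ], [κ]}; |τ_Q| = 2.

Equivalence classes: [θ=λ], [ι=μ], [κ].
Quotient map π: X → X/∼ sends θ ↦ [θ=λ], ι ↦ [ι=μ], κ ↦ [κ], λ ↦ [θ=λ], μ ↦ [ι=μ].
For each subset V ⊆ X/∼, compute π^{-1}(V) ⊆ X and check whether π^{-1}(V) ∈ τ. V is open in τ_Q iff π^{-1}(V) ∈ τ.
  V = {}: π^{-1}(V) = ∅ ∈ τ ✓.
  V = {[θ=λ]}: π^{-1}(V) = {θ, λ} ∉ τ ✗.
  V = {[ι=μ]}: π^{-1}(V) = {ι, μ} ∉ τ ✗.
  V = {[θ=λ], [ι=μ]}: π^{-1}(V) = {θ, ι, λ, μ} ∉ τ ✗.
  V = {[κ]}: π^{-1}(V) = {κ} ∉ τ ✗.
  V = {[θ=λ], [κ]}: π^{-1}(V) = {θ, κ, λ} ∉ τ ✗.
  V = {[ι=μ], [κ]}: π^{-1}(V) = {ι, κ, μ} ∉ τ ✗.
  V = {[θ=λ], [ι=μ], [κ]}: π^{-1}(V) = {θ, ι, κ, λ, μ} ∈ τ ✓.
Open sets in the quotient: τ_Q = {{}, {[θ=λ], [ι=μ], [κ]}} (2 elements).


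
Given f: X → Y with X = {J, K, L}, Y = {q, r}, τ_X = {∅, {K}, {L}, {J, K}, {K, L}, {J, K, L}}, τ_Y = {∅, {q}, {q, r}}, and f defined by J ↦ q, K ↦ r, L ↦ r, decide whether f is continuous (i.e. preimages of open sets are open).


f is NOT continuous.

Compute f^{-1}(U) for each U ∈ τ_Y:
  U = ∅: f^{-1}(U) = ∅ ∈ τ_X ✓.
  U = {q}: f^{-1}(U) = {J} ∉ τ_X ✗.
  U = {q, r}: f^{-1}(U) = {J, K, L} ∈ τ_X ✓.
Found U = {q} with f^{-1}(U) = {J} not in τ_X. Therefore f is NOT continuous.


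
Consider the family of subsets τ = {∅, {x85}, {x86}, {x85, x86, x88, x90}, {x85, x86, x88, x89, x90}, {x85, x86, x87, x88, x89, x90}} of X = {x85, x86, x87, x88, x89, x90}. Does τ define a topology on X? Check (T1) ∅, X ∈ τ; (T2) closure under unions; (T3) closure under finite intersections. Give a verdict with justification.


τ is NOT a topology on X.

Axiom (T1): ∅ ∈ τ? Yes; X ∈ τ? Yes.
Axiom (T2/T3): check pairwise unions and intersections of members of τ.
Counterexample for (T2): {x85} ∪ {x86} = {x85, x86} ∉ τ. Therefore τ is NOT a topology.


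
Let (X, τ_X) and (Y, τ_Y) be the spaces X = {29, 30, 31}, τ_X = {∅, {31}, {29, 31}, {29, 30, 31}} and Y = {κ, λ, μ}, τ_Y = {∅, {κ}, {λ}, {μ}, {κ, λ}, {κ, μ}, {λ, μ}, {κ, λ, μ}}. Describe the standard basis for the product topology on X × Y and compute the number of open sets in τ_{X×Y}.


Basis B = {∅ × ∅, {31} × {κ}, {31} × {λ}, {31} × {μ}, {29, 31} × {κ}, {29, 31} × {λ}, {29, 31} × {μ}, {31} × {κ, λ}, {31} × {κ, μ}, {31} × {λ, μ}, {29, 30, 31} × {κ}, {29, 30, 31} × {λ}, {29, 30, 31} × {μ}, {31} × {κ, λ, μ}, {29, 31} × {κ, λ}, {29, 31} × {κ, μ}, {29, 31} × {λ, μ}, {29, 31} × {κ, λ, μ}, {29, 30, 31} × {κ, λ}, {29, 30, 31} × {κ, μ}, {29, 30, 31} × {λ, μ}, {29, 30, 31} × {κ, λ, μ}}; |τ_{X×Y}| = 64.

Enumerate products U × V with U ∈ τ_X, V ∈ τ_Y (deduplicated):
  ∅ × ∅ = {} (∅)
  {31} × {κ} = {(31,κ)}
  {31} × {λ} = {(31,λ)}
  {31} × {μ} = {(31,μ)}
  {29, 31} × {κ} = {(29,κ), (31,κ)}
  {29, 31} × {λ} = {(29,λ), (31,λ)}
  {29, 31} × {μ} = {(29,μ), (31,μ)}
  {31} × {κ, λ} = {(31,κ), (31,λ)}
  {31} × {κ, μ} = {(31,κ), (31,μ)}
  {31} × {λ, μ} = {(31,λ), (31,μ)}
  {29, 30, 31} × {κ} = {(29,κ), (30,κ), (31,κ)}
  {29, 30, 31} × {λ} = {(29,λ), (30,λ), (31,λ)}
  {29, 30, 31} × {μ} = {(29,μ), (30,μ), (31,μ)}
  {31} × {κ, λ, μ} = {(31,κ), (31,λ), (31,μ)}
  {29, 31} × {κ, λ} = {(29,κ), (29,λ), (31,κ), (31,λ)}
  {29, 31} × {κ, μ} = {(29,κ), (29,μ), (31,κ), (31,μ)}
  {29, 31} × {λ, μ} = {(29,λ), (29,μ), (31,λ), (31,μ)}
  {29, 31} × {κ, λ, μ} = {(29,κ), (29,λ), (29,μ), (31,κ), (31,λ), (31,μ)}
  {29, 30, 31} × {κ, λ} = {(29,κ), (29,λ), (30,κ), (30,λ), (31,κ), (31,λ)}
  {29, 30, 31} × {κ, μ} = {(29,κ), (29,μ), (30,κ), (30,μ), (31,κ), (31,μ)}
  {29, 30, 31} × {λ, μ} = {(29,λ), (29,μ), (30,λ), (30,μ), (31,λ), (31,μ)}
  {29, 30, 31} × {κ, λ, μ} = {(29,κ), (29,λ), (29,μ), (30,κ), (30,λ), (30,μ), (31,κ), (31,λ), (31,μ)}
These 22 distinct sets form the basis B.
Close under arbitrary unions to get τ_{X×Y}; counting gives |τ_{X×Y}| = 64.


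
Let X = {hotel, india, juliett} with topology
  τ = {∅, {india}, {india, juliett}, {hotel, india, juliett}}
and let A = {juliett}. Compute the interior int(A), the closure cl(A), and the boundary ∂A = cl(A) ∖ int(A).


int(A) = ∅, cl(A) = {hotel, juliett}, ∂A = {hotel, juliett}.

Closed sets in (X, τ) are complements of opens:
  closed(X, τ) = {∅, {hotel}, {hotel, juliett}, {hotel, india, juliett}}.
int(A) = ⋃ {U ∈ τ : U ⊆ A}. Opens contained in A: ∅.
Taking the union of these: int(A) = ∅.
cl(A) = ⋂ {C closed : A ⊆ C}. Closed sets containing A: {hotel, juliett}, {hotel, india, juliett}.
Intersecting these: cl(A) = {hotel, juliett}.
∂A = cl(A) ∖ int(A) = {hotel, juliett} ∖ ∅ = {hotel, juliett}.


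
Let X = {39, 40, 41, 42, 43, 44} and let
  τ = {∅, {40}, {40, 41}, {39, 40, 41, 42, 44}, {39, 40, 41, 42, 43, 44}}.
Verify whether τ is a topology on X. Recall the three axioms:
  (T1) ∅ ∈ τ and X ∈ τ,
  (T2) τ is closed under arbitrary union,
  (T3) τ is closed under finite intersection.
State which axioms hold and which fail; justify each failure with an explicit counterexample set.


τ IS a topology on X.

Axiom (T1): ∅ ∈ τ? Yes; X ∈ τ? Yes.
Axiom (T2/T3): check pairwise unions and intersections of members of τ.
All pairwise intersections and unions checked — each lies in τ. Therefore τ satisfies (T1), (T2), (T3): it IS a topology on X.


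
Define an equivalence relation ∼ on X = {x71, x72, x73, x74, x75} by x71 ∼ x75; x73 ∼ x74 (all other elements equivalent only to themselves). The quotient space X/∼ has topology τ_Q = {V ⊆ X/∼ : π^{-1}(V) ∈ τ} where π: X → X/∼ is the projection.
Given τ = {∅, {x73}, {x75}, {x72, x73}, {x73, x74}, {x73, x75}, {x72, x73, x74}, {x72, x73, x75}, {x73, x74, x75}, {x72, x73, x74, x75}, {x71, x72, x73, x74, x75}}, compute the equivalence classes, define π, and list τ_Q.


X/∼ = {[x71=x75], [x72], [x73=x74]}; |τ_Q| = 4.

Equivalence classes: [x71=x75], [x72], [x73=x74].
Quotient map π: X → X/∼ sends x71 ↦ [x71=x75], x72 ↦ [x72], x73 ↦ [x73=x74], x74 ↦ [x73=x74], x75 ↦ [x71=x75].
For each subset V ⊆ X/∼, compute π^{-1}(V) ⊆ X and check whether π^{-1}(V) ∈ τ. V is open in τ_Q iff π^{-1}(V) ∈ τ.
  V = {}: π^{-1}(V) = ∅ ∈ τ ✓.
  V = {[x71=x75]}: π^{-1}(V) = {x71, x75} ∉ τ ✗.
  V = {[x72]}: π^{-1}(V) = {x72} ∉ τ ✗.
  V = {[x71=x75], [x72]}: π^{-1}(V) = {x71, x72, x75} ∉ τ ✗.
  V = {[x73=x74]}: π^{-1}(V) = {x73, x74} ∈ τ ✓.
  V = {[x71=x75], [x73=x74]}: π^{-1}(V) = {x71, x73, x74, x75} ∉ τ ✗.
  V = {[x72], [x73=x74]}: π^{-1}(V) = {x72, x73, x74} ∈ τ ✓.
  V = {[x71=x75], [x72], [x73=x74]}: π^{-1}(V) = {x71, x72, x73, x74, x75} ∈ τ ✓.
Open sets in the quotient: τ_Q = {{}, {[x73=x74]}, {[x72], [x73=x74]}, {[x71=x75], [x72], [x73=x74]}} (4 elements).


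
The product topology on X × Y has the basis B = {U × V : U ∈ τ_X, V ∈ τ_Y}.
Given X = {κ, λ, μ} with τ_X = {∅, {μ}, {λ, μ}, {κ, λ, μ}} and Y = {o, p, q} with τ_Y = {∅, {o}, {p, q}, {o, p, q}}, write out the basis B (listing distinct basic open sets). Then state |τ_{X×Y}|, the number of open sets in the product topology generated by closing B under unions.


Basis B = {∅ × ∅, {μ} × {o}, {λ, μ} × {o}, {μ} × {p, q}, {κ, λ, μ} × {o}, {μ} × {o, p, q}, {λ, μ} × {p, q}, {κ, λ, μ} × {p, q}, {λ, μ} × {o, p, q}, {κ, λ, μ} × {o, p, q}}; |τ_{X×Y}| = 16.

Enumerate products U × V with U ∈ τ_X, V ∈ τ_Y (deduplicated):
  ∅ × ∅ = {} (∅)
  {μ} × {o} = {(μ,o)}
  {λ, μ} × {o} = {(λ,o), (μ,o)}
  {μ} × {p, q} = {(μ,p), (μ,q)}
  {κ, λ, μ} × {o} = {(κ,o), (λ,o), (μ,o)}
  {μ} × {o, p, q} = {(μ,o), (μ,p), (μ,q)}
  {λ, μ} × {p, q} = {(λ,p), (λ,q), (μ,p), (μ,q)}
  {κ, λ, μ} × {p, q} = {(κ,p), (κ,q), (λ,p), (λ,q), (μ,p), (μ,q)}
  {λ, μ} × {o, p, q} = {(λ,o), (λ,p), (λ,q), (μ,o), (μ,p), (μ,q)}
  {κ, λ, μ} × {o, p, q} = {(κ,o), (κ,p), (κ,q), (λ,o), (λ,p), (λ,q), (μ,o), (μ,p), (μ,q)}
These 10 distinct sets form the basis B.
Close under arbitrary unions to get τ_{X×Y}; counting gives |τ_{X×Y}| = 16.


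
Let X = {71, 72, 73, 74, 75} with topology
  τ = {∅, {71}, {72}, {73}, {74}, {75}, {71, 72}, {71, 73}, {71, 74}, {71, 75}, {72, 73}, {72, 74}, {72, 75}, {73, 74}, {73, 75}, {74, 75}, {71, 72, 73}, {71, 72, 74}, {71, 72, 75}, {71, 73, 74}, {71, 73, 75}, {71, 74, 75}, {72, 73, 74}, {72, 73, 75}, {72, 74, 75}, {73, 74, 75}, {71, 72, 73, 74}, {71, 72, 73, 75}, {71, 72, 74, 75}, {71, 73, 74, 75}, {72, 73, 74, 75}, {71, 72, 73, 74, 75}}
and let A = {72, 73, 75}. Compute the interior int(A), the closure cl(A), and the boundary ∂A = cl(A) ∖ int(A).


int(A) = {72, 73, 75}, cl(A) = {72, 73, 75}, ∂A = ∅.

Closed sets in (X, τ) are complements of opens:
  closed(X, τ) = {∅, {71}, {72}, {73}, {74}, {75}, {71, 72}, {71, 73}, {71, 74}, {71, 75}, {72, 73}, {72, 74}, {72, 75}, {73, 74}, {73, 75}, {74, 75}, {71, 72, 73}, {71, 72, 74}, {71, 72, 75}, {71, 73, 74}, {71, 73, 75}, {71, 74, 75}, {72, 73, 74}, {72, 73, 75}, {72, 74, 75}, {73, 74, 75}, {71, 72, 73, 74}, {71, 72, 73, 75}, {71, 72, 74, 75}, {71, 73, 74, 75}, {72, 73, 74, 75}, {71, 72, 73, 74, 75}}.
int(A) = ⋃ {U ∈ τ : U ⊆ A}. Opens contained in A: ∅, {72}, {73}, {75}, {72, 73}, {72, 75}, {73, 75}, {72, 73, 75}.
Taking the union of these: int(A) = {72, 73, 75}.
cl(A) = ⋂ {C closed : A ⊆ C}. Closed sets containing A: {72, 73, 75}, {71, 72, 73, 75}, {72, 73, 74, 75}, {71, 72, 73, 74, 75}.
Intersecting these: cl(A) = {72, 73, 75}.
∂A = cl(A) ∖ int(A) = {72, 73, 75} ∖ {72, 73, 75} = ∅.


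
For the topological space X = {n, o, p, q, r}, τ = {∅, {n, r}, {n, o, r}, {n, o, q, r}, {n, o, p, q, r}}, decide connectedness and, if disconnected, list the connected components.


(X, τ) is connected.

Find clopen sets (U ∈ τ with X ∖ U ∈ τ):
  U = ∅, X ∖ U = {n, o, p, q, r} — both open, so U is clopen.
  U = {n, o, p, q, r}, X ∖ U = ∅ — both open, so U is clopen.
Only trivial clopens (∅ and X) exist, so (X, τ) is connected.
Compute connected components by grouping points that agree on all clopens:
  component: {n, o, p, q, r}


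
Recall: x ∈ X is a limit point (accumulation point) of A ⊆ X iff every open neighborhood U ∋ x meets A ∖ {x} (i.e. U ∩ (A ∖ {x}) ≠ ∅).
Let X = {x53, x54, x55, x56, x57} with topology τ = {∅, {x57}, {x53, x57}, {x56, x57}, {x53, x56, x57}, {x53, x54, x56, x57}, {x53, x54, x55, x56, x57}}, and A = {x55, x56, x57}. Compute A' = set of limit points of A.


A' = {x53, x54, x55, x56}

For each x ∈ X, list the open sets U ∈ τ with x ∈ U, then check whether U ∩ (A ∖ {x}) ≠ ∅ for every such U.
  x = x53: opens ∋ x are {x53, x57}, {x53, x56, x57}, {x53, x54, x56, x57}, {x53, x54, x55, x56, x57}; each meets A ∖ {x53}, so x IS a limit point.
  x = x54: opens ∋ x are {x53, x54, x56, x57}, {x53, x54, x55, x56, x57}; each meets A ∖ {x54}, so x IS a limit point.
  x = x55: opens ∋ x are {x53, x54, x55, x56, x57}; each meets A ∖ {x55}, so x IS a limit point.
  x = x56: opens ∋ x are {x56, x57}, {x53, x56, x57}, {x53, x54, x56, x57}, {x53, x54, x55, x56, x57}; each meets A ∖ {x56}, so x IS a limit point.
  x = x57: open {x57} ∋ x has {x57} ∩ (A ∖ {x57}) = ∅, so x is NOT a limit point.
Collecting: A' = {x53, x54, x55, x56}.


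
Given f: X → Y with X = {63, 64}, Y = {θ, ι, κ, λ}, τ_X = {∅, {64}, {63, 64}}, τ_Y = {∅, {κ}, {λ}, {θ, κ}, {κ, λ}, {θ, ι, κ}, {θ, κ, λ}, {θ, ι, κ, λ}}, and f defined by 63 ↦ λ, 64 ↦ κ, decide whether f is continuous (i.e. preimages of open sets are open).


f is NOT continuous.

Compute f^{-1}(U) for each U ∈ τ_Y:
  U = ∅: f^{-1}(U) = ∅ ∈ τ_X ✓.
  U = {κ}: f^{-1}(U) = {64} ∈ τ_X ✓.
  U = {λ}: f^{-1}(U) = {63} ∉ τ_X ✗.
  U = {θ, κ}: f^{-1}(U) = {64} ∈ τ_X ✓.
  U = {κ, λ}: f^{-1}(U) = {63, 64} ∈ τ_X ✓.
  U = {θ, ι, κ}: f^{-1}(U) = {64} ∈ τ_X ✓.
  U = {θ, κ, λ}: f^{-1}(U) = {63, 64} ∈ τ_X ✓.
  U = {θ, ι, κ, λ}: f^{-1}(U) = {63, 64} ∈ τ_X ✓.
Found U = {λ} with f^{-1}(U) = {63} not in τ_X. Therefore f is NOT continuous.


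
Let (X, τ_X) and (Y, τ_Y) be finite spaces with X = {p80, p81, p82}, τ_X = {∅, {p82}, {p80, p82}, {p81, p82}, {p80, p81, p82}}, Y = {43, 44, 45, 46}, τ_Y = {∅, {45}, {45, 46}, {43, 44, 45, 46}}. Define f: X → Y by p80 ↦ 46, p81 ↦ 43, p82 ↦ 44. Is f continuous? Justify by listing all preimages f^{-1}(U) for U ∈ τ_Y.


f is NOT continuous.

Compute f^{-1}(U) for each U ∈ τ_Y:
  U = ∅: f^{-1}(U) = ∅ ∈ τ_X ✓.
  U = {45}: f^{-1}(U) = ∅ ∈ τ_X ✓.
  U = {45, 46}: f^{-1}(U) = {p80} ∉ τ_X ✗.
  U = {43, 44, 45, 46}: f^{-1}(U) = {p80, p81, p82} ∈ τ_X ✓.
Found U = {45, 46} with f^{-1}(U) = {p80} not in τ_X. Therefore f is NOT continuous.


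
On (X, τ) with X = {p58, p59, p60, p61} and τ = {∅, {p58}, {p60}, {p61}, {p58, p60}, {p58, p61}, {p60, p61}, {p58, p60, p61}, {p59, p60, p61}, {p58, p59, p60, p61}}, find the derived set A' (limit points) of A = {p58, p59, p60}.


A' = {p59}

For each x ∈ X, list the open sets U ∈ τ with x ∈ U, then check whether U ∩ (A ∖ {x}) ≠ ∅ for every such U.
  x = p58: open {p58} ∋ x has {p58} ∩ (A ∖ {p58}) = ∅, so x is NOT a limit point.
  x = p59: opens ∋ x are {p59, p60, p61}, {p58, p59, p60, p61}; each meets A ∖ {p59}, so x IS a limit point.
  x = p60: open {p60} ∋ x has {p60} ∩ (A ∖ {p60}) = ∅, so x is NOT a limit point.
  x = p61: open {p61} ∋ x has {p61} ∩ (A ∖ {p61}) = ∅, so x is NOT a limit point.
Collecting: A' = {p59}.


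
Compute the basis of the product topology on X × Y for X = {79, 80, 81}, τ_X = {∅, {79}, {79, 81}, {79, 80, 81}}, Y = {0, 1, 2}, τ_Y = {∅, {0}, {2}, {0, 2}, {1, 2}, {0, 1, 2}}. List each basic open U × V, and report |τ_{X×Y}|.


Basis B = {∅ × ∅, {79} × {0}, {79} × {2}, {79} × {0, 2}, {79, 81} × {0}, {79} × {1, 2}, {79, 81} × {2}, {79} × {0, 1, 2}, {79, 80, 81} × {0}, {79, 80, 81} × {2}, {79, 81} × {0, 2}, {79, 81} × {1, 2}, {79, 81} × {0, 1, 2}, {79, 80, 81} × {0, 2}, {79, 80, 81} × {1, 2}, {79, 80, 81} × {0, 1, 2}}; |τ_{X×Y}| = 40.

Enumerate products U × V with U ∈ τ_X, V ∈ τ_Y (deduplicated):
  ∅ × ∅ = {} (∅)
  {79} × {0} = {(79,0)}
  {79} × {2} = {(79,2)}
  {79} × {0, 2} = {(79,0), (79,2)}
  {79, 81} × {0} = {(79,0), (81,0)}
  {79} × {1, 2} = {(79,1), (79,2)}
  {79, 81} × {2} = {(79,2), (81,2)}
  {79} × {0, 1, 2} = {(79,0), (79,1), (79,2)}
  {79, 80, 81} × {0} = {(79,0), (80,0), (81,0)}
  {79, 80, 81} × {2} = {(79,2), (80,2), (81,2)}
  {79, 81} × {0, 2} = {(79,0), (79,2), (81,0), (81,2)}
  {79, 81} × {1, 2} = {(79,1), (79,2), (81,1), (81,2)}
  {79, 81} × {0, 1, 2} = {(79,0), (79,1), (79,2), (81,0), (81,1), (81,2)}
  {79, 80, 81} × {0, 2} = {(79,0), (79,2), (80,0), (80,2), (81,0), (81,2)}
  {79, 80, 81} × {1, 2} = {(79,1), (79,2), (80,1), (80,2), (81,1), (81,2)}
  {79, 80, 81} × {0, 1, 2} = {(79,0), (79,1), (79,2), (80,0), (80,1), (80,2), (81,0), (81,1), (81,2)}
These 16 distinct sets form the basis B.
Close under arbitrary unions to get τ_{X×Y}; counting gives |τ_{X×Y}| = 40.


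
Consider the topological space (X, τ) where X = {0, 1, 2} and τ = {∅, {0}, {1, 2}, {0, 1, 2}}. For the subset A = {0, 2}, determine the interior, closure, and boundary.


int(A) = {0}, cl(A) = {0, 1, 2}, ∂A = {1, 2}.

Closed sets in (X, τ) are complements of opens:
  closed(X, τ) = {∅, {0}, {1, 2}, {0, 1, 2}}.
int(A) = ⋃ {U ∈ τ : U ⊆ A}. Opens contained in A: ∅, {0}.
Taking the union of these: int(A) = {0}.
cl(A) = ⋂ {C closed : A ⊆ C}. Closed sets containing A: {0, 1, 2}.
Intersecting these: cl(A) = {0, 1, 2}.
∂A = cl(A) ∖ int(A) = {0, 1, 2} ∖ {0} = {1, 2}.


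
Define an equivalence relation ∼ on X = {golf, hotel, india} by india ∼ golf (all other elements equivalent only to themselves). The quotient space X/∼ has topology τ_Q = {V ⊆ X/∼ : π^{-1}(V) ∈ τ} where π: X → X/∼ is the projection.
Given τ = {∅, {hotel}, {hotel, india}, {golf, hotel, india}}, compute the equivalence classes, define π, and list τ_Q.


X/∼ = {[golf=india], [hotel]}; |τ_Q| = 3.

Equivalence classes: [golf=india], [hotel].
Quotient map π: X → X/∼ sends golf ↦ [golf=india], hotel ↦ [hotel], india ↦ [golf=india].
For each subset V ⊆ X/∼, compute π^{-1}(V) ⊆ X and check whether π^{-1}(V) ∈ τ. V is open in τ_Q iff π^{-1}(V) ∈ τ.
  V = {}: π^{-1}(V) = ∅ ∈ τ ✓.
  V = {[golf=india]}: π^{-1}(V) = {golf, india} ∉ τ ✗.
  V = {[hotel]}: π^{-1}(V) = {hotel} ∈ τ ✓.
  V = {[golf=india], [hotel]}: π^{-1}(V) = {golf, hotel, india} ∈ τ ✓.
Open sets in the quotient: τ_Q = {{}, {[hotel]}, {[golf=india], [hotel]}} (3 elements).


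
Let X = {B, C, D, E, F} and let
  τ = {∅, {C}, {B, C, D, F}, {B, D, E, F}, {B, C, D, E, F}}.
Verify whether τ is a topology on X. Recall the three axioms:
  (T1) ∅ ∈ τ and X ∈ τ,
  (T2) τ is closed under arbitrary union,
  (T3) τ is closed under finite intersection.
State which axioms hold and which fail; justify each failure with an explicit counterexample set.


τ is NOT a topology on X.

Axiom (T1): ∅ ∈ τ? Yes; X ∈ τ? Yes.
Axiom (T2/T3): check pairwise unions and intersections of members of τ.
Counterexample for (T3): {B, C, D, F} ∩ {B, D, E, F} = {B, D, F} ∉ τ. Therefore τ is NOT a topology.


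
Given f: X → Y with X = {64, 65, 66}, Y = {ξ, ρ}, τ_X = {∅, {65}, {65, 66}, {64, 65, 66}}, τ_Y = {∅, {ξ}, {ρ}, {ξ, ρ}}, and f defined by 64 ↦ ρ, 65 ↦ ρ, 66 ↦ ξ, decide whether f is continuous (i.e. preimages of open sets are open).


f is NOT continuous.

Compute f^{-1}(U) for each U ∈ τ_Y:
  U = ∅: f^{-1}(U) = ∅ ∈ τ_X ✓.
  U = {ξ}: f^{-1}(U) = {66} ∉ τ_X ✗.
  U = {ρ}: f^{-1}(U) = {64, 65} ∉ τ_X ✗.
  U = {ξ, ρ}: f^{-1}(U) = {64, 65, 66} ∈ τ_X ✓.
Found U = {ξ} with f^{-1}(U) = {66} not in τ_X. Therefore f is NOT continuous.


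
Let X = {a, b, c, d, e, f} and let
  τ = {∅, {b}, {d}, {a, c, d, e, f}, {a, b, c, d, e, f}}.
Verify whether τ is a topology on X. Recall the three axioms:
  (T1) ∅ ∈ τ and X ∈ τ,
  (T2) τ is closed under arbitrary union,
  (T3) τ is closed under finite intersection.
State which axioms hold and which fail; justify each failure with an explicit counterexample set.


τ is NOT a topology on X.

Axiom (T1): ∅ ∈ τ? Yes; X ∈ τ? Yes.
Axiom (T2/T3): check pairwise unions and intersections of members of τ.
Counterexample for (T2): {b} ∪ {d} = {b, d} ∉ τ. Therefore τ is NOT a topology.


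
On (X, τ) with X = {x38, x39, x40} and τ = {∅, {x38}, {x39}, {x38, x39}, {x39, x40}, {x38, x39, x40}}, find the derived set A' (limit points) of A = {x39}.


A' = {x40}

For each x ∈ X, list the open sets U ∈ τ with x ∈ U, then check whether U ∩ (A ∖ {x}) ≠ ∅ for every such U.
  x = x38: open {x38} ∋ x has {x38} ∩ (A ∖ {x38}) = ∅, so x is NOT a limit point.
  x = x39: open {x39} ∋ x has {x39} ∩ (A ∖ {x39}) = ∅, so x is NOT a limit point.
  x = x40: opens ∋ x are {x39, x40}, {x38, x39, x40}; each meets A ∖ {x40}, so x IS a limit point.
Collecting: A' = {x40}.


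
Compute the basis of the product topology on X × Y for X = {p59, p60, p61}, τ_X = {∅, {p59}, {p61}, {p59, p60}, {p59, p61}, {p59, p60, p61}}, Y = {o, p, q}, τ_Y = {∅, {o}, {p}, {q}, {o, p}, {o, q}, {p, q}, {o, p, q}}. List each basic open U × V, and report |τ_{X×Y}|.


Basis B = {∅ × ∅, {p59} × {o}, {p59} × {p}, {p59} × {q}, {p61} × {o}, {p61} × {p}, {p61} × {q}, {p59} × {o, p}, {p59} × {o, q}, {p59, p60} × {o}, {p59, p61} × {o}, {p59} × {p, q}, {p59, p60} × {p}, {p59, p61} × {p}, {p59, p60} × {q}, {p59, p61} × {q}, {p61} × {o, p}, {p61} × {o, q}, {p61} × {p, q}, {p59} × {o, p, q}, {p59, p60, p61} × {o}, {p59, p60, p61} × {p}, {p59, p60, p61} × {q}, {p61} × {o, p, q}, {p59, p60} × {o, p}, {p59, p61} × {o, p}, {p59, p60} × {o, q}, {p59, p61} × {o, q}, {p59, p60} × {p, q}, {p59, p61} × {p, q}, {p59, p60} × {o, p, q}, {p59, p61} × {o, p, q}, {p59, p60, p61} × {o, p}, {p59, p60, p61} × {o, q}, {p59, p60, p61} × {p, q}, {p59, p60, p61} × {o, p, q}}; |τ_{X×Y}| = 216.

Enumerate products U × V with U ∈ τ_X, V ∈ τ_Y (deduplicated):
  ∅ × ∅ = {} (∅)
  {p59} × {o} = {(p59,o)}
  {p59} × {p} = {(p59,p)}
  {p59} × {q} = {(p59,q)}
  {p61} × {o} = {(p61,o)}
  {p61} × {p} = {(p61,p)}
  {p61} × {q} = {(p61,q)}
  {p59} × {o, p} = {(p59,o), (p59,p)}
  {p59} × {o, q} = {(p59,o), (p59,q)}
  {p59, p60} × {o} = {(p59,o), (p60,o)}
  {p59, p61} × {o} = {(p59,o), (p61,o)}
  {p59} × {p, q} = {(p59,p), (p59,q)}
  {p59, p60} × {p} = {(p59,p), (p60,p)}
  {p59, p61} × {p} = {(p59,p), (p61,p)}
  {p59, p60} × {q} = {(p59,q), (p60,q)}
  {p59, p61} × {q} = {(p59,q), (p61,q)}
  {p61} × {o, p} = {(p61,o), (p61,p)}
  {p61} × {o, q} = {(p61,o), (p61,q)}
  {p61} × {p, q} = {(p61,p), (p61,q)}
  {p59} × {o, p, q} = {(p59,o), (p59,p), (p59,q)}
  {p59, p60, p61} × {o} = {(p59,o), (p60,o), (p61,o)}
  {p59, p60, p61} × {p} = {(p59,p), (p60,p), (p61,p)}
  {p59, p60, p61} × {q} = {(p59,q), (p60,q), (p61,q)}
  {p61} × {o, p, q} = {(p61,o), (p61,p), (p61,q)}
  {p59, p60} × {o, p} = {(p59,o), (p59,p), (p60,o), (p60,p)}
  {p59, p61} × {o, p} = {(p59,o), (p59,p), (p61,o), (p61,p)}
  {p59, p60} × {o, q} = {(p59,o), (p59,q), (p60,o), (p60,q)}
  {p59, p61} × {o, q} = {(p59,o), (p59,q), (p61,o), (p61,q)}
  {p59, p60} × {p, q} = {(p59,p), (p59,q), (p60,p), (p60,q)}
  {p59, p61} × {p, q} = {(p59,p), (p59,q), (p61,p), (p61,q)}
  {p59, p60} × {o, p, q} = {(p59,o), (p59,p), (p59,q), (p60,o), (p60,p), (p60,q)}
  {p59, p61} × {o, p, q} = {(p59,o), (p59,p), (p59,q), (p61,o), (p61,p), (p61,q)}
  {p59, p60, p61} × {o, p} = {(p59,o), (p59,p), (p60,o), (p60,p), (p61,o), (p61,p)}
  {p59, p60, p61} × {o, q} = {(p59,o), (p59,q), (p60,o), (p60,q), (p61,o), (p61,q)}
  {p59, p60, p61} × {p, q} = {(p59,p), (p59,q), (p60,p), (p60,q), (p61,p), (p61,q)}
  {p59, p60, p61} × {o, p, q} = {(p59,o), (p59,p), (p59,q), (p60,o), (p60,p), (p60,q), (p61,o), (p61,p), (p61,q)}
These 36 distinct sets form the basis B.
Close under arbitrary unions to get τ_{X×Y}; counting gives |τ_{X×Y}| = 216.


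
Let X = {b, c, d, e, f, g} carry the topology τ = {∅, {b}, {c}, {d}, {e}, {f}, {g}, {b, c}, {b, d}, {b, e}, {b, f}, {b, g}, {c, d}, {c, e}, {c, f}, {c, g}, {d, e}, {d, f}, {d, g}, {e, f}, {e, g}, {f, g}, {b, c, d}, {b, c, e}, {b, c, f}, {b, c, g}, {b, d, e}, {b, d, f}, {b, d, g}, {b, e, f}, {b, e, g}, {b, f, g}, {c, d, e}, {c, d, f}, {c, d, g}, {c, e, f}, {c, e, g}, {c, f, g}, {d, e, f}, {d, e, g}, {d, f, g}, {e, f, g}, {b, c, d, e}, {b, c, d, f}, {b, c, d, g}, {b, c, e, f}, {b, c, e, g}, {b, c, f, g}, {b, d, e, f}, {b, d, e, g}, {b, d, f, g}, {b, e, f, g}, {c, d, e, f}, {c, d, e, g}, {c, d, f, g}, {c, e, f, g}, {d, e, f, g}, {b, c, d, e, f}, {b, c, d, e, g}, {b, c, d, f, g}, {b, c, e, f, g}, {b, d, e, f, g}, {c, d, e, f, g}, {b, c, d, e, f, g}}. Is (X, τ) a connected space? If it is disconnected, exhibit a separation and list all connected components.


(X, τ) is disconnected; components = [{b}, {c}, {d}, {e}, {f}, {g}].

Find clopen sets (U ∈ τ with X ∖ U ∈ τ):
  U = ∅, X ∖ U = {b, c, d, e, f, g} — both open, so U is clopen.
  U = {b}, X ∖ U = {c, d, e, f, g} — both open, so U is clopen.
  U = {c}, X ∖ U = {b, d, e, f, g} — both open, so U is clopen.
  U = {d}, X ∖ U = {b, c, e, f, g} — both open, so U is clopen.
  U = {e}, X ∖ U = {b, c, d, f, g} — both open, so U is clopen.
  U = {f}, X ∖ U = {b, c, d, e, g} — both open, so U is clopen.
  U = {g}, X ∖ U = {b, c, d, e, f} — both open, so U is clopen.
  U = {b, c}, X ∖ U = {d, e, f, g} — both open, so U is clopen.
  U = {b, d}, X ∖ U = {c, e, f, g} — both open, so U is clopen.
  U = {b, e}, X ∖ U = {c, d, f, g} — both open, so U is clopen.
  U = {b, f}, X ∖ U = {c, d, e, g} — both open, so U is clopen.
  U = {b, g}, X ∖ U = {c, d, e, f} — both open, so U is clopen.
  U = {c, d}, X ∖ U = {b, e, f, g} — both open, so U is clopen.
  U = {c, e}, X ∖ U = {b, d, f, g} — both open, so U is clopen.
  U = {c, f}, X ∖ U = {b, d, e, g} — both open, so U is clopen.
  U = {c, g}, X ∖ U = {b, d, e, f} — both open, so U is clopen.
  U = {d, e}, X ∖ U = {b, c, f, g} — both open, so U is clopen.
  U = {d, f}, X ∖ U = {b, c, e, g} — both open, so U is clopen.
  U = {d, g}, X ∖ U = {b, c, e, f} — both open, so U is clopen.
  U = {e, f}, X ∖ U = {b, c, d, g} — both open, so U is clopen.
  U = {e, g}, X ∖ U = {b, c, d, f} — both open, so U is clopen.
  U = {f, g}, X ∖ U = {b, c, d, e} — both open, so U is clopen.
  U = {b, c, d}, X ∖ U = {e, f, g} — both open, so U is clopen.
  U = {b, c, e}, X ∖ U = {d, f, g} — both open, so U is clopen.
  U = {b, c, f}, X ∖ U = {d, e, g} — both open, so U is clopen.
  U = {b, c, g}, X ∖ U = {d, e, f} — both open, so U is clopen.
  U = {b, d, e}, X ∖ U = {c, f, g} — both open, so U is clopen.
  U = {b, d, f}, X ∖ U = {c, e, g} — both open, so U is clopen.
  U = {b, d, g}, X ∖ U = {c, e, f} — both open, so U is clopen.
  U = {b, e, f}, X ∖ U = {c, d, g} — both open, so U is clopen.
  U = {b, e, g}, X ∖ U = {c, d, f} — both open, so U is clopen.
  U = {b, f, g}, X ∖ U = {c, d, e} — both open, so U is clopen.
  U = {c, d, e}, X ∖ U = {b, f, g} — both open, so U is clopen.
  U = {c, d, f}, X ∖ U = {b, e, g} — both open, so U is clopen.
  U = {c, d, g}, X ∖ U = {b, e, f} — both open, so U is clopen.
  U = {c, e, f}, X ∖ U = {b, d, g} — both open, so U is clopen.
  U = {c, e, g}, X ∖ U = {b, d, f} — both open, so U is clopen.
  U = {c, f, g}, X ∖ U = {b, d, e} — both open, so U is clopen.
  U = {d, e, f}, X ∖ U = {b, c, g} — both open, so U is clopen.
  U = {d, e, g}, X ∖ U = {b, c, f} — both open, so U is clopen.
  U = {d, f, g}, X ∖ U = {b, c, e} — both open, so U is clopen.
  U = {e, f, g}, X ∖ U = {b, c, d} — both open, so U is clopen.
  U = {b, c, d, e}, X ∖ U = {f, g} — both open, so U is clopen.
  U = {b, c, d, f}, X ∖ U = {e, g} — both open, so U is clopen.
  U = {b, c, d, g}, X ∖ U = {e, f} — both open, so U is clopen.
  U = {b, c, e, f}, X ∖ U = {d, g} — both open, so U is clopen.
  U = {b, c, e, g}, X ∖ U = {d, f} — both open, so U is clopen.
  U = {b, c, f, g}, X ∖ U = {d, e} — both open, so U is clopen.
  U = {b, d, e, f}, X ∖ U = {c, g} — both open, so U is clopen.
  U = {b, d, e, g}, X ∖ U = {c, f} — both open, so U is clopen.
  U = {b, d, f, g}, X ∖ U = {c, e} — both open, so U is clopen.
  U = {b, e, f, g}, X ∖ U = {c, d} — both open, so U is clopen.
  U = {c, d, e, f}, X ∖ U = {b, g} — both open, so U is clopen.
  U = {c, d, e, g}, X ∖ U = {b, f} — both open, so U is clopen.
  U = {c, d, f, g}, X ∖ U = {b, e} — both open, so U is clopen.
  U = {c, e, f, g}, X ∖ U = {b, d} — both open, so U is clopen.
  U = {d, e, f, g}, X ∖ U = {b, c} — both open, so U is clopen.
  U = {b, c, d, e, f}, X ∖ U = {g} — both open, so U is clopen.
  U = {b, c, d, e, g}, X ∖ U = {f} — both open, so U is clopen.
  U = {b, c, d, f, g}, X ∖ U = {e} — both open, so U is clopen.
  U = {b, c, e, f, g}, X ∖ U = {d} — both open, so U is clopen.
  U = {b, d, e, f, g}, X ∖ U = {c} — both open, so U is clopen.
  U = {c, d, e, f, g}, X ∖ U = {b} — both open, so U is clopen.
  U = {b, c, d, e, f, g}, X ∖ U = ∅ — both open, so U is clopen.
Nontrivial clopen(s) exist: e.g. {c, d, e, f, g}. So (X, τ) is disconnected.
Compute connected components by grouping points that agree on all clopens:
  component: {b}
  component: {c}
  component: {d}
  component: {e}
  component: {f}
  component: {g}


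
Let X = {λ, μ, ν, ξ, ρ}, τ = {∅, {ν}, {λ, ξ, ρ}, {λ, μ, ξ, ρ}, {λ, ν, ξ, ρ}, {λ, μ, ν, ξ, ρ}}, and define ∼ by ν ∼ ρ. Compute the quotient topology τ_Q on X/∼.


X/∼ = {[λ], [μ], [ν=ρ], [ξ]}; |τ_Q| = 3.

Equivalence classes: [λ], [μ], [ν=ρ], [ξ].
Quotient map π: X → X/∼ sends λ ↦ [λ], μ ↦ [μ], ν ↦ [ν=ρ], ξ ↦ [ξ], ρ ↦ [ν=ρ].
For each subset V ⊆ X/∼, compute π^{-1}(V) ⊆ X and check whether π^{-1}(V) ∈ τ. V is open in τ_Q iff π^{-1}(V) ∈ τ.
  V = {}: π^{-1}(V) = ∅ ∈ τ ✓.
  V = {[λ]}: π^{-1}(V) = {λ} ∉ τ ✗.
  V = {[μ]}: π^{-1}(V) = {μ} ∉ τ ✗.
  V = {[λ], [μ]}: π^{-1}(V) = {λ, μ} ∉ τ ✗.
  V = {[ν=ρ]}: π^{-1}(V) = {ν, ρ} ∉ τ ✗.
  V = {[λ], [ν=ρ]}: π^{-1}(V) = {λ, ν, ρ} ∉ τ ✗.
  V = {[μ], [ν=ρ]}: π^{-1}(V) = {μ, ν, ρ} ∉ τ ✗.
  V = {[λ], [μ], [ν=ρ]}: π^{-1}(V) = {λ, μ, ν, ρ} ∉ τ ✗.
  V = {[ξ]}: π^{-1}(V) = {ξ} ∉ τ ✗.
  V = {[λ], [ξ]}: π^{-1}(V) = {λ, ξ} ∉ τ ✗.
  V = {[μ], [ξ]}: π^{-1}(V) = {μ, ξ} ∉ τ ✗.
  V = {[λ], [μ], [ξ]}: π^{-1}(V) = {λ, μ, ξ} ∉ τ ✗.
  V = {[ν=ρ], [ξ]}: π^{-1}(V) = {ν, ξ, ρ} ∉ τ ✗.
  V = {[λ], [ν=ρ], [ξ]}: π^{-1}(V) = {λ, ν, ξ, ρ} ∈ τ ✓.
  V = {[μ], [ν=ρ], [ξ]}: π^{-1}(V) = {μ, ν, ξ, ρ} ∉ τ ✗.
  V = {[λ], [μ], [ν=ρ], [ξ]}: π^{-1}(V) = {λ, μ, ν, ξ, ρ} ∈ τ ✓.
Open sets in the quotient: τ_Q = {{}, {[λ], [ν=ρ], [ξ]}, {[λ], [μ], [ν=ρ], [ξ]}} (3 elements).


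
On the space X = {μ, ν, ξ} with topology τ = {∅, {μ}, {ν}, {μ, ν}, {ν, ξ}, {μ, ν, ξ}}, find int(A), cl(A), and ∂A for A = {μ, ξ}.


int(A) = {μ}, cl(A) = {μ, ξ}, ∂A = {ξ}.

Closed sets in (X, τ) are complements of opens:
  closed(X, τ) = {∅, {μ}, {ξ}, {μ, ξ}, {ν, ξ}, {μ, ν, ξ}}.
int(A) = ⋃ {U ∈ τ : U ⊆ A}. Opens contained in A: ∅, {μ}.
Taking the union of these: int(A) = {μ}.
cl(A) = ⋂ {C closed : A ⊆ C}. Closed sets containing A: {μ, ξ}, {μ, ν, ξ}.
Intersecting these: cl(A) = {μ, ξ}.
∂A = cl(A) ∖ int(A) = {μ, ξ} ∖ {μ} = {ξ}.


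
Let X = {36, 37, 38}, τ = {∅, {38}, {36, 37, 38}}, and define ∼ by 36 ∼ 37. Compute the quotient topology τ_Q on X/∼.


X/∼ = {[36=37], [38]}; |τ_Q| = 3.

Equivalence classes: [36=37], [38].
Quotient map π: X → X/∼ sends 36 ↦ [36=37], 37 ↦ [36=37], 38 ↦ [38].
For each subset V ⊆ X/∼, compute π^{-1}(V) ⊆ X and check whether π^{-1}(V) ∈ τ. V is open in τ_Q iff π^{-1}(V) ∈ τ.
  V = {}: π^{-1}(V) = ∅ ∈ τ ✓.
  V = {[36=37]}: π^{-1}(V) = {36, 37} ∉ τ ✗.
  V = {[38]}: π^{-1}(V) = {38} ∈ τ ✓.
  V = {[36=37], [38]}: π^{-1}(V) = {36, 37, 38} ∈ τ ✓.
Open sets in the quotient: τ_Q = {{}, {[38]}, {[36=37], [38]}} (3 elements).


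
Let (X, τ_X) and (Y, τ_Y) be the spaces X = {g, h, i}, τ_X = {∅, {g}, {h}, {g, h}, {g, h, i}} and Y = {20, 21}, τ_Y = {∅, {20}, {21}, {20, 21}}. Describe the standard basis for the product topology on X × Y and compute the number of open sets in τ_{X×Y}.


Basis B = {∅ × ∅, {g} × {20}, {g} × {21}, {h} × {20}, {h} × {21}, {g} × {20, 21}, {g, h} × {20}, {g, h} × {21}, {h} × {20, 21}, {g, h, i} × {20}, {g, h, i} × {21}, {g, h} × {20, 21}, {g, h, i} × {20, 21}}; |τ_{X×Y}| = 25.

Enumerate products U × V with U ∈ τ_X, V ∈ τ_Y (deduplicated):
  ∅ × ∅ = {} (∅)
  {g} × {20} = {(g,20)}
  {g} × {21} = {(g,21)}
  {h} × {20} = {(h,20)}
  {h} × {21} = {(h,21)}
  {g} × {20, 21} = {(g,20), (g,21)}
  {g, h} × {20} = {(g,20), (h,20)}
  {g, h} × {21} = {(g,21), (h,21)}
  {h} × {20, 21} = {(h,20), (h,21)}
  {g, h, i} × {20} = {(g,20), (h,20), (i,20)}
  {g, h, i} × {21} = {(g,21), (h,21), (i,21)}
  {g, h} × {20, 21} = {(g,20), (g,21), (h,20), (h,21)}
  {g, h, i} × {20, 21} = {(g,20), (g,21), (h,20), (h,21), (i,20), (i,21)}
These 13 distinct sets form the basis B.
Close under arbitrary unions to get τ_{X×Y}; counting gives |τ_{X×Y}| = 25.


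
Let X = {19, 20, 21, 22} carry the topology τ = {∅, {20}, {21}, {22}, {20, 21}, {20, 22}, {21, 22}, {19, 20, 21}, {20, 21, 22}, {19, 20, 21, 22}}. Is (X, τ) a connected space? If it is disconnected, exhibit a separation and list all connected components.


(X, τ) is disconnected; components = [{22}, {19, 20, 21}].

Find clopen sets (U ∈ τ with X ∖ U ∈ τ):
  U = ∅, X ∖ U = {19, 20, 21, 22} — both open, so U is clopen.
  U = {22}, X ∖ U = {19, 20, 21} — both open, so U is clopen.
  U = {19, 20, 21}, X ∖ U = {22} — both open, so U is clopen.
  U = {19, 20, 21, 22}, X ∖ U = ∅ — both open, so U is clopen.
Nontrivial clopen(s) exist: e.g. {19, 20, 21}. So (X, τ) is disconnected.
Compute connected components by grouping points that agree on all clopens:
  component: {22}
  component: {19, 20, 21}
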